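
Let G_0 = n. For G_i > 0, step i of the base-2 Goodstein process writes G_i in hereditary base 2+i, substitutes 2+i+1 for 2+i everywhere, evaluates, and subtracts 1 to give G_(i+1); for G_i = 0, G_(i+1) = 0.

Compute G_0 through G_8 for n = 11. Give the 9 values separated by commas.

11, 84, 1027, 15627, 279937, 5764801, 134217727, 2749609302, 70077777775

step 0: 11 = 2^(2 + 1) + 2 + 1; sub 3 for 2: 3^(3 + 1) + 3 + 1; = 85; G_1 = 85−1 = 84
step 1: 84 = 3^(3 + 1) + 3; sub 4 for 3: 4^(4 + 1) + 4; = 1028; G_2 = 1028−1 = 1027
step 2: 1027 = 4^(4 + 1) + 3; sub 5 for 4: 5^(5 + 1) + 3; = 15628; G_3 = 15628−1 = 15627
step 3: 15627 = 5^(5 + 1) + 2; sub 6 for 5: 6^(6 + 1) + 2; = 279938; G_4 = 279938−1 = 279937
step 4: 279937 = 6^(6 + 1) + 1; sub 7 for 6: 7^(7 + 1) + 1; = 5764802; G_5 = 5764802−1 = 5764801
step 5: 5764801 = 7^(7 + 1); sub 8 for 7: 8^(8 + 1); = 134217728; G_6 = 134217728−1 = 134217727
step 6: 134217727 = 7·8^8 + 7·8^7 + 7·8^6 + 7·8^5 + 7·8^4 + 7·8^3 + 7·8^2 + 7·8 + 7; sub 9 for 8: 7·9^9 + 7·9^7 + 7·9^6 + 7·9^5 + 7·9^4 + 7·9^3 + 7·9^2 + 7·9 + 7; = 2749609303; G_7 = 2749609303−1 = 2749609302
step 7: 2749609302 = 7·9^9 + 7·9^7 + 7·9^6 + 7·9^5 + 7·9^4 + 7·9^3 + 7·9^2 + 7·9 + 6; sub 10 for 9: 7·10^10 + 7·10^7 + 7·10^6 + 7·10^5 + 7·10^4 + 7·10^3 + 7·10^2 + 7·10 + 6; = 70077777776; G_8 = 70077777776−1 = 70077777775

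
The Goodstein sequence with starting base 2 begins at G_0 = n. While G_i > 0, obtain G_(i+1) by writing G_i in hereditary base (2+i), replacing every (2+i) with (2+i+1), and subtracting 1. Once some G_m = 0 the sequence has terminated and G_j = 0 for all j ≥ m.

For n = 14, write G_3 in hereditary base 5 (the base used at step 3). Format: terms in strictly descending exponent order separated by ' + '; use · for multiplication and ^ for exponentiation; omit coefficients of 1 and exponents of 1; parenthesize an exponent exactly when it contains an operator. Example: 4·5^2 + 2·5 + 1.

5^(5 + 1) + 5^5

i=0: 14 = 2^(2 + 1) + 2^2 + 2 (b=2); 2→3: 3^(3 + 1) + 3^3 + 3 = 111; 111−1 = 110
i=1: 110 = 3^(3 + 1) + 3^3 + 2 (b=3); 3→4: 4^(4 + 1) + 4^4 + 2 = 1282; 1282−1 = 1281
i=2: 1281 = 4^(4 + 1) + 4^4 + 1 (b=4); 4→5: 5^(5 + 1) + 5^5 + 1 = 18751; 18751−1 = 18750
i=3: 18750 = 5^(5 + 1) + 5^5 (b=5); 5→6: 6^(6 + 1) + 6^6 = 326592; 326592−1 = 326591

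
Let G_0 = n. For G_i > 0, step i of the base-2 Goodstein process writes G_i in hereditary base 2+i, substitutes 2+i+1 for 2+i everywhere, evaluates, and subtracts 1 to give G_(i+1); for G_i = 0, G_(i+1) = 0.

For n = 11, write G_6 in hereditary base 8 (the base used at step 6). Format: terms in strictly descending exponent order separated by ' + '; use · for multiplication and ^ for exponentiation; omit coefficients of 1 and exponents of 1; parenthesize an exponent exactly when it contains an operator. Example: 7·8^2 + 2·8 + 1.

7·8^8 + 7·8^7 + 7·8^6 + 7·8^5 + 7·8^4 + 7·8^3 + 7·8^2 + 7·8 + 7

step 0: 11 = 2^(2 + 1) + 2 + 1; sub 3 for 2: 3^(3 + 1) + 3 + 1; = 85; G_1 = 85−1 = 84
step 1: 84 = 3^(3 + 1) + 3; sub 4 for 3: 4^(4 + 1) + 4; = 1028; G_2 = 1028−1 = 1027
step 2: 1027 = 4^(4 + 1) + 3; sub 5 for 4: 5^(5 + 1) + 3; = 15628; G_3 = 15628−1 = 15627
step 3: 15627 = 5^(5 + 1) + 2; sub 6 for 5: 6^(6 + 1) + 2; = 279938; G_4 = 279938−1 = 279937
step 4: 279937 = 6^(6 + 1) + 1; sub 7 for 6: 7^(7 + 1) + 1; = 5764802; G_5 = 5764802−1 = 5764801
step 5: 5764801 = 7^(7 + 1); sub 8 for 7: 8^(8 + 1); = 134217728; G_6 = 134217728−1 = 134217727
step 6: 134217727 = 7·8^8 + 7·8^7 + 7·8^6 + 7·8^5 + 7·8^4 + 7·8^3 + 7·8^2 + 7·8 + 7; sub 9 for 8: 7·9^9 + 7·9^7 + 7·9^6 + 7·9^5 + 7·9^4 + 7·9^3 + 7·9^2 + 7·9 + 7; = 2749609303; G_7 = 2749609303−1 = 2749609302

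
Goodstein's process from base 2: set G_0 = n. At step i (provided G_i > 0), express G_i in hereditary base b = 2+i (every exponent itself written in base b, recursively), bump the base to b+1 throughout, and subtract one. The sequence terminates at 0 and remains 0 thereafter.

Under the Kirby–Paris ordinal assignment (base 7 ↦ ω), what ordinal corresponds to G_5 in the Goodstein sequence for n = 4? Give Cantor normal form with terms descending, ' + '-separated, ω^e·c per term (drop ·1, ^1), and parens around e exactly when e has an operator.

ω^2·2 + ω + 4

G_0 = 4. HB_2(4) = 2^2. Bump = 27. G_1 = 26.
G_1 = 26. HB_3(26) = 2·3^2 + 2·3 + 2. Bump = 42. G_2 = 41.
G_2 = 41. HB_4(41) = 2·4^2 + 2·4 + 1. Bump = 61. G_3 = 60.
G_3 = 60. HB_5(60) = 2·5^2 + 2·5. Bump = 84. G_4 = 83.
G_4 = 83. HB_6(83) = 2·6^2 + 6 + 5. Bump = 110. G_5 = 109.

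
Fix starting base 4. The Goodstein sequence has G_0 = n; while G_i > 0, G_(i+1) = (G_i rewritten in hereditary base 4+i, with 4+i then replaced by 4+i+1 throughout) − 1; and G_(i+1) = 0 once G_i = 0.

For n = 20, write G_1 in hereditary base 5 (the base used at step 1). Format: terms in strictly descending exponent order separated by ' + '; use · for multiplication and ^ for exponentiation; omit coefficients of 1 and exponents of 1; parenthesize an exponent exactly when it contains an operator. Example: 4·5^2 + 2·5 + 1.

(0) 20|_4 = 4^2 + 4 ↦ 5^2 + 5|_5 = 30 ⇒ 29
(1) 29|_5 = 5^2 + 4 ↦ 6^2 + 4|_6 = 40 ⇒ 39

5^2 + 4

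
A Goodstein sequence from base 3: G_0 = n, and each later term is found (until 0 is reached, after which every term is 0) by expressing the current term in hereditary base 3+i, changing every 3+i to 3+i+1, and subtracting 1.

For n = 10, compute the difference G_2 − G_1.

8

(0) 10|_3 = 3^2 + 1 ↦ 4^2 + 1|_4 = 17 ⇒ 16
(1) 16|_4 = 4^2 ↦ 5^2|_5 = 25 ⇒ 24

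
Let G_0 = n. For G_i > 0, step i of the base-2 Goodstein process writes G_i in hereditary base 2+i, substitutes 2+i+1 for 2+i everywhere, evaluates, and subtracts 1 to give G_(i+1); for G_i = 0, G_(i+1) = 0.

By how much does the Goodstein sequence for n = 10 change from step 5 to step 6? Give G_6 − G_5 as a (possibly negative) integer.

79857569

i=0: 10 = 2^(2 + 1) + 2 (b=2); 2→3: 3^(3 + 1) + 3 = 84; 84−1 = 83
i=1: 83 = 3^(3 + 1) + 2 (b=3); 3→4: 4^(4 + 1) + 2 = 1026; 1026−1 = 1025
i=2: 1025 = 4^(4 + 1) + 1 (b=4); 4→5: 5^(5 + 1) + 1 = 15626; 15626−1 = 15625
i=3: 15625 = 5^(5 + 1) (b=5); 5→6: 6^(6 + 1) = 279936; 279936−1 = 279935
i=4: 279935 = 5·6^6 + 5·6^5 + 5·6^4 + 5·6^3 + 5·6^2 + 5·6 + 5 (b=6); 6→7: 5·7^7 + 5·7^5 + 5·7^4 + 5·7^3 + 5·7^2 + 5·7 + 5 = 4215755; 4215755−1 = 4215754
i=5: 4215754 = 5·7^7 + 5·7^5 + 5·7^4 + 5·7^3 + 5·7^2 + 5·7 + 4 (b=7); 7→8: 5·8^8 + 5·8^5 + 5·8^4 + 5·8^3 + 5·8^2 + 5·8 + 4 = 84073324; 84073324−1 = 84073323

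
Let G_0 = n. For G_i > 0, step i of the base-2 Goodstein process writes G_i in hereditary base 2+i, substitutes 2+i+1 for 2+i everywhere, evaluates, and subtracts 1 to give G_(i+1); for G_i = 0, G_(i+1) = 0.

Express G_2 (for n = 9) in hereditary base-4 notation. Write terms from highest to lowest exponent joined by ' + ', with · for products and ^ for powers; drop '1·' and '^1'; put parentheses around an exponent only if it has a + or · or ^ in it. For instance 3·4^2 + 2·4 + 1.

G_0 = 9. HB_2(9) = 2^(2 + 1) + 1. Bump = 82. G_1 = 81.
G_1 = 81. HB_3(81) = 3^(3 + 1). Bump = 1024. G_2 = 1023.
G_2 = 1023. HB_4(1023) = 3·4^4 + 3·4^3 + 3·4^2 + 3·4 + 3. Bump = 9843. G_3 = 9842.

3·4^4 + 3·4^3 + 3·4^2 + 3·4 + 3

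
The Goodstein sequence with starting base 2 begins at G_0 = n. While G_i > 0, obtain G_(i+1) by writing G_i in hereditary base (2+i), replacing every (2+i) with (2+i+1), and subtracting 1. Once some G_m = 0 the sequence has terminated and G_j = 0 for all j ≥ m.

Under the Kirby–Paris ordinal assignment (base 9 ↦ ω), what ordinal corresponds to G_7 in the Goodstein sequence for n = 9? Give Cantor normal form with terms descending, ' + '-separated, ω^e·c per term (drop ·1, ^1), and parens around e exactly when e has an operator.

ω^ω·3 + ω^3·3 + ω^2·3 + ω·2 + 6

G_0=9  [base 2] 2^(2 + 1) + 1  →[2↦3]→  3^(3 + 1) + 1 = 82  −1 ⇒ G_1=81
G_1=81  [base 3] 3^(3 + 1)  →[3↦4]→  4^(4 + 1) = 1024  −1 ⇒ G_2=1023
G_2=1023  [base 4] 3·4^4 + 3·4^3 + 3·4^2 + 3·4 + 3  →[4↦5]→  3·5^5 + 3·5^3 + 3·5^2 + 3·5 + 3 = 9843  −1 ⇒ G_3=9842
G_3=9842  [base 5] 3·5^5 + 3·5^3 + 3·5^2 + 3·5 + 2  →[5↦6]→  3·6^6 + 3·6^3 + 3·6^2 + 3·6 + 2 = 140744  −1 ⇒ G_4=140743
G_4=140743  [base 6] 3·6^6 + 3·6^3 + 3·6^2 + 3·6 + 1  →[6↦7]→  3·7^7 + 3·7^3 + 3·7^2 + 3·7 + 1 = 2471827  −1 ⇒ G_5=2471826
G_5=2471826  [base 7] 3·7^7 + 3·7^3 + 3·7^2 + 3·7  →[7↦8]→  3·8^8 + 3·8^3 + 3·8^2 + 3·8 = 50333400  −1 ⇒ G_6=50333399
G_6=50333399  [base 8] 3·8^8 + 3·8^3 + 3·8^2 + 2·8 + 7  →[8↦9]→  3·9^9 + 3·9^3 + 3·9^2 + 2·9 + 7 = 1162263922  −1 ⇒ G_7=1162263921
G_7=1162263921  [base 9] 3·9^9 + 3·9^3 + 3·9^2 + 2·9 + 6  →[9↦10]→  3·10^10 + 3·10^3 + 3·10^2 + 2·10 + 6 = 30000003326  −1 ⇒ G_8=30000003325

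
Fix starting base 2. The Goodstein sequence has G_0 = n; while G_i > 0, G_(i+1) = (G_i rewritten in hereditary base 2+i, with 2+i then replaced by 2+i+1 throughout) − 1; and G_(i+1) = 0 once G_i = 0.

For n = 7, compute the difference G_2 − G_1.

229

G_0=7  [base 2] 2^2 + 2 + 1  →[2↦3]→  3^3 + 3 + 1 = 31  −1 ⇒ G_1=30
G_1=30  [base 3] 3^3 + 3  →[3↦4]→  4^4 + 4 = 260  −1 ⇒ G_2=259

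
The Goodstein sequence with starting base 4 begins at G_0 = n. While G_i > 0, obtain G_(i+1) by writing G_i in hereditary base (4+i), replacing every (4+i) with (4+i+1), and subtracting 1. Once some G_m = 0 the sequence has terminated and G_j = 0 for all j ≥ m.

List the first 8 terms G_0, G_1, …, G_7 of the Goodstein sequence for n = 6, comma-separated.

6, 6, 6, 6, 5, 4, 3, 2

step 0: 6 = 4 + 2; sub 5 for 4: 5 + 2; = 7; G_1 = 7−1 = 6
step 1: 6 = 5 + 1; sub 6 for 5: 6 + 1; = 7; G_2 = 7−1 = 6
step 2: 6 = 6; sub 7 for 6: 7; = 7; G_3 = 7−1 = 6
step 3: 6 = 6; sub 8 for 7: 6; = 6; G_4 = 6−1 = 5
step 4: 5 = 5; sub 9 for 8: 5; = 5; G_5 = 5−1 = 4
step 5: 4 = 4; sub 10 for 9: 4; = 4; G_6 = 4−1 = 3
step 6: 3 = 3; sub 11 for 10: 3; = 3; G_7 = 3−1 = 2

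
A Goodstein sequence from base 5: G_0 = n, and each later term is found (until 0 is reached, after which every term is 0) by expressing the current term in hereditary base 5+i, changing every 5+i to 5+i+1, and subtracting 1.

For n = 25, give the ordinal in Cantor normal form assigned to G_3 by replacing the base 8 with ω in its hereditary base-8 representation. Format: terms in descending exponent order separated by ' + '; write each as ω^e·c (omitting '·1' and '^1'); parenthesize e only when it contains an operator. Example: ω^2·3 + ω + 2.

ω·5 + 3

G_0=25  [base 5] 5^2  →[5↦6]→  6^2 = 36  −1 ⇒ G_1=35
G_1=35  [base 6] 5·6 + 5  →[6↦7]→  5·7 + 5 = 40  −1 ⇒ G_2=39
G_2=39  [base 7] 5·7 + 4  →[7↦8]→  5·8 + 4 = 44  −1 ⇒ G_3=43
G_3=43  [base 8] 5·8 + 3  →[8↦9]→  5·9 + 3 = 48  −1 ⇒ G_4=47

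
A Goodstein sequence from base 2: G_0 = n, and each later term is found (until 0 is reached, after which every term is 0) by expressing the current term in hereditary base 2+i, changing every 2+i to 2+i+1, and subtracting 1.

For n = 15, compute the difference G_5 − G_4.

6261751

(0) 15|_2 = 2^(2 + 1) + 2^2 + 2 + 1 ↦ 3^(3 + 1) + 3^3 + 3 + 1|_3 = 112 ⇒ 111
(1) 111|_3 = 3^(3 + 1) + 3^3 + 3 ↦ 4^(4 + 1) + 4^4 + 4|_4 = 1284 ⇒ 1283
(2) 1283|_4 = 4^(4 + 1) + 4^4 + 3 ↦ 5^(5 + 1) + 5^5 + 3|_5 = 18753 ⇒ 18752
(3) 18752|_5 = 5^(5 + 1) + 5^5 + 2 ↦ 6^(6 + 1) + 6^6 + 2|_6 = 326594 ⇒ 326593
(4) 326593|_6 = 6^(6 + 1) + 6^6 + 1 ↦ 7^(7 + 1) + 7^7 + 1|_7 = 6588345 ⇒ 6588344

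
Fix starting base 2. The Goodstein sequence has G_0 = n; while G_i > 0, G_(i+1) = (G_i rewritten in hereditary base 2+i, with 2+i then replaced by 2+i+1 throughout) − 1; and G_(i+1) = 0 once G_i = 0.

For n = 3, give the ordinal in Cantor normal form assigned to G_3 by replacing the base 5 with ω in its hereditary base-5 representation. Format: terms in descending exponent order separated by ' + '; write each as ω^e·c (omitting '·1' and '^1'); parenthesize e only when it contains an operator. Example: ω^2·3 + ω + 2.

G_0=3  [base 2] 2 + 1  →[2↦3]→  3 + 1 = 4  −1 ⇒ G_1=3
G_1=3  [base 3] 3  →[3↦4]→  4 = 4  −1 ⇒ G_2=3
G_2=3  [base 4] 3  →[4↦5]→  3 = 3  −1 ⇒ G_3=2
G_3=2  [base 5] 2  →[5↦6]→  2 = 2  −1 ⇒ G_4=1

2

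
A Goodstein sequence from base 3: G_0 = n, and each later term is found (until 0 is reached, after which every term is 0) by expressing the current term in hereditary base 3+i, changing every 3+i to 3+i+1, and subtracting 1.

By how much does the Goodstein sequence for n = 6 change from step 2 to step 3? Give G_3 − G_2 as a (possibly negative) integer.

step 0: 6 = 2·3; sub 4 for 3: 2·4; = 8; G_1 = 8−1 = 7
step 1: 7 = 4 + 3; sub 5 for 4: 5 + 3; = 8; G_2 = 8−1 = 7
step 2: 7 = 5 + 2; sub 6 for 5: 6 + 2; = 8; G_3 = 8−1 = 7

0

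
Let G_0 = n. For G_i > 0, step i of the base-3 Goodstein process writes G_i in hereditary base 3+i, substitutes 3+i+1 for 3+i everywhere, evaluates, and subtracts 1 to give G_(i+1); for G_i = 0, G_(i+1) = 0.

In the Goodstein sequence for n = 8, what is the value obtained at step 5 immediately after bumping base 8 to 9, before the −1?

G_0 = 8. HB_3(8) = 2·3 + 2. Bump = 10. G_1 = 9.
G_1 = 9. HB_4(9) = 2·4 + 1. Bump = 11. G_2 = 10.
G_2 = 10. HB_5(10) = 2·5. Bump = 12. G_3 = 11.
G_3 = 11. HB_6(11) = 6 + 5. Bump = 12. G_4 = 11.
G_4 = 11. HB_7(11) = 7 + 4. Bump = 12. G_5 = 11.
G_5 = 11. HB_8(11) = 8 + 3. Bump = 12. G_6 = 11.

12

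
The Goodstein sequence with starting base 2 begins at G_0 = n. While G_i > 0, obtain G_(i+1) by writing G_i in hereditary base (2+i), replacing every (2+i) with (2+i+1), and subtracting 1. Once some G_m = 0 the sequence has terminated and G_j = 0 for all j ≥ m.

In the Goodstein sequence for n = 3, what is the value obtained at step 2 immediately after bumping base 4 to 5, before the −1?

base 2: 3 = 2 + 1; at 3: 3 + 1 = 4; next = 3
base 3: 3 = 3; at 4: 4 = 4; next = 3
base 4: 3 = 3; at 5: 3 = 3; next = 2

3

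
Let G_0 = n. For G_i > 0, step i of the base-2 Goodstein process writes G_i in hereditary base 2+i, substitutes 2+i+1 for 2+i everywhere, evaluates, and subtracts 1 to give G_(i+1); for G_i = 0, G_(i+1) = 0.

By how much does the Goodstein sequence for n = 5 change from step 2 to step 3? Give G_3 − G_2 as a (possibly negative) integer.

212

5 —HB2→ 2^2 + 1 —bump→ 3^3 + 1 = 28 —(−1)→ 27
27 —HB3→ 3^3 —bump→ 4^4 = 256 —(−1)→ 255
255 —HB4→ 3·4^3 + 3·4^2 + 3·4 + 3 —bump→ 3·5^3 + 3·5^2 + 3·5 + 3 = 468 —(−1)→ 467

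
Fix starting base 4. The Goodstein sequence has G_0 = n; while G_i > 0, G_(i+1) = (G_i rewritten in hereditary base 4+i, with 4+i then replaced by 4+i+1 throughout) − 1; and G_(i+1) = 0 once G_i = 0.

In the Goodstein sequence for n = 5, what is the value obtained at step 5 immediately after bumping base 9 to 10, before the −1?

(0) 5|_4 = 4 + 1 ↦ 5 + 1|_5 = 6 ⇒ 5
(1) 5|_5 = 5 ↦ 6|_6 = 6 ⇒ 5
(2) 5|_6 = 5 ↦ 5|_7 = 5 ⇒ 4
(3) 4|_7 = 4 ↦ 4|_8 = 4 ⇒ 3
(4) 3|_8 = 3 ↦ 3|_9 = 3 ⇒ 2
(5) 2|_9 = 2 ↦ 2|_10 = 2 ⇒ 1

2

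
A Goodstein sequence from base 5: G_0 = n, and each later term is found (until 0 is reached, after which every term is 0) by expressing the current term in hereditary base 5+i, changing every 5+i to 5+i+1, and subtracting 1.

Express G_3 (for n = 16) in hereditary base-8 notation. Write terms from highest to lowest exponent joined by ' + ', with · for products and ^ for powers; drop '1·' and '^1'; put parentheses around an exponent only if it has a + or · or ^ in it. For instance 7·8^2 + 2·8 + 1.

2·8 + 5

[0] 16 ≡ 3·5 + 1 (base 5). Lift 6: 19. −1: 18.
[1] 18 ≡ 3·6 (base 6). Lift 7: 21. −1: 20.
[2] 20 ≡ 2·7 + 6 (base 7). Lift 8: 22. −1: 21.
[3] 21 ≡ 2·8 + 5 (base 8). Lift 9: 23. −1: 22.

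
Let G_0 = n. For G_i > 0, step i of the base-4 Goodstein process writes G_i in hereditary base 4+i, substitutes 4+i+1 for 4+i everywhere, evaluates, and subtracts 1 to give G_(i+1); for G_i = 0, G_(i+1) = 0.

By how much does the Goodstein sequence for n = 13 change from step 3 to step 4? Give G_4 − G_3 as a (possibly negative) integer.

[0] 13 ≡ 3·4 + 1 (base 4). Lift 5: 16. −1: 15.
[1] 15 ≡ 3·5 (base 5). Lift 6: 18. −1: 17.
[2] 17 ≡ 2·6 + 5 (base 6). Lift 7: 19. −1: 18.
[3] 18 ≡ 2·7 + 4 (base 7). Lift 8: 20. −1: 19.

1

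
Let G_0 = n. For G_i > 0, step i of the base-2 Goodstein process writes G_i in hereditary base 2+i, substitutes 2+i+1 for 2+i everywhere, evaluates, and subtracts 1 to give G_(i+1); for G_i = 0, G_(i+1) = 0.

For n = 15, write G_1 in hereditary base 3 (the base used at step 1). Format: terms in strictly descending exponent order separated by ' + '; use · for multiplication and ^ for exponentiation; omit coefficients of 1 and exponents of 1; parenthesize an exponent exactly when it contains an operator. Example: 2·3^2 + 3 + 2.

base 2: 15 = 2^(2 + 1) + 2^2 + 2 + 1; at 3: 3^(3 + 1) + 3^3 + 3 + 1 = 112; next = 111
base 3: 111 = 3^(3 + 1) + 3^3 + 3; at 4: 4^(4 + 1) + 4^4 + 4 = 1284; next = 1283

3^(3 + 1) + 3^3 + 3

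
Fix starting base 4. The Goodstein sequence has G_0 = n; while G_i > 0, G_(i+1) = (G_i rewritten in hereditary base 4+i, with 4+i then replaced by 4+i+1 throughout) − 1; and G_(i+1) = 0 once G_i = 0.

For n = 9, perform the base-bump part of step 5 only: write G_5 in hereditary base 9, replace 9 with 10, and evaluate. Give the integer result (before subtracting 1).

step 0: 9 = 2·4 + 1; sub 5 for 4: 2·5 + 1; = 11; G_1 = 11−1 = 10
step 1: 10 = 2·5; sub 6 for 5: 2·6; = 12; G_2 = 12−1 = 11
step 2: 11 = 6 + 5; sub 7 for 6: 7 + 5; = 12; G_3 = 12−1 = 11
step 3: 11 = 7 + 4; sub 8 for 7: 8 + 4; = 12; G_4 = 12−1 = 11
step 4: 11 = 8 + 3; sub 9 for 8: 9 + 3; = 12; G_5 = 12−1 = 11
step 5: 11 = 9 + 2; sub 10 for 9: 10 + 2; = 12; G_6 = 12−1 = 11

12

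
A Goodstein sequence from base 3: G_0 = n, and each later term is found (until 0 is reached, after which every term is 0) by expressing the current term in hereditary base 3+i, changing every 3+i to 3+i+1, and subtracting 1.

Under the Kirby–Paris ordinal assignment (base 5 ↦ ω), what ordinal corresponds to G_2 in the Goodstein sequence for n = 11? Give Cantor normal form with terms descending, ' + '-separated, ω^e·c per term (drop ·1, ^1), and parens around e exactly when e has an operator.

step 0: 11 = 3^2 + 2; sub 4 for 3: 4^2 + 2; = 18; G_1 = 18−1 = 17
step 1: 17 = 4^2 + 1; sub 5 for 4: 5^2 + 1; = 26; G_2 = 26−1 = 25

ω^2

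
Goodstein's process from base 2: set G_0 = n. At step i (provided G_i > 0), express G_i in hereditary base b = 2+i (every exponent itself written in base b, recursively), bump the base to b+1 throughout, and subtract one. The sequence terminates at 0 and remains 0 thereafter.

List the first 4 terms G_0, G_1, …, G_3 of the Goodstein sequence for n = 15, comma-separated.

15, 111, 1283, 18752

G_0=15  [base 2] 2^(2 + 1) + 2^2 + 2 + 1  →[2↦3]→  3^(3 + 1) + 3^3 + 3 + 1 = 112  −1 ⇒ G_1=111
G_1=111  [base 3] 3^(3 + 1) + 3^3 + 3  →[3↦4]→  4^(4 + 1) + 4^4 + 4 = 1284  −1 ⇒ G_2=1283
G_2=1283  [base 4] 4^(4 + 1) + 4^4 + 3  →[4↦5]→  5^(5 + 1) + 5^5 + 3 = 18753  −1 ⇒ G_3=18752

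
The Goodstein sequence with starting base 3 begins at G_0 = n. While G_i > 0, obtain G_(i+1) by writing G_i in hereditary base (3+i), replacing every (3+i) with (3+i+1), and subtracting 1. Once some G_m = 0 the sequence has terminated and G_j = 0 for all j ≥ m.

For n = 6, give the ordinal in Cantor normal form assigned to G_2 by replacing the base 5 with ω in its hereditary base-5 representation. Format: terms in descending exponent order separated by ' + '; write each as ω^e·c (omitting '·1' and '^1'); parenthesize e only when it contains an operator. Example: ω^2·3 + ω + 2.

ω + 2

[0] 6 ≡ 2·3 (base 3). Lift 4: 8. −1: 7.
[1] 7 ≡ 4 + 3 (base 4). Lift 5: 8. −1: 7.
[2] 7 ≡ 5 + 2 (base 5). Lift 6: 8. −1: 7.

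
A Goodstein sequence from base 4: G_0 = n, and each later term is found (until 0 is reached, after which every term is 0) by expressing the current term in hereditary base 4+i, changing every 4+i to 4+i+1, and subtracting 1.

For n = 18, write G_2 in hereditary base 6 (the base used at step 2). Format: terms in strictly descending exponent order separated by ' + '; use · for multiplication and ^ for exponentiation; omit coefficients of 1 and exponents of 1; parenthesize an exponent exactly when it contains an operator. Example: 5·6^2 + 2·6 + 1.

18 —HB4→ 4^2 + 2 —bump→ 5^2 + 2 = 27 —(−1)→ 26
26 —HB5→ 5^2 + 1 —bump→ 6^2 + 1 = 37 —(−1)→ 36
36 —HB6→ 6^2 —bump→ 7^2 = 49 —(−1)→ 48

6^2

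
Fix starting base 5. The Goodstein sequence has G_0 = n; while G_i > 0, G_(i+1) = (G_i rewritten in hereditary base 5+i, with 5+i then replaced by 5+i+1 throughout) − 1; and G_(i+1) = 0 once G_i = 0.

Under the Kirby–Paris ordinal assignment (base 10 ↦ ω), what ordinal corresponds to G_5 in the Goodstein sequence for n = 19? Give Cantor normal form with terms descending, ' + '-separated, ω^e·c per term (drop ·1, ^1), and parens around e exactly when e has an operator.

ω·2 + 9

(0) 19|_5 = 3·5 + 4 ↦ 3·6 + 4|_6 = 22 ⇒ 21
(1) 21|_6 = 3·6 + 3 ↦ 3·7 + 3|_7 = 24 ⇒ 23
(2) 23|_7 = 3·7 + 2 ↦ 3·8 + 2|_8 = 26 ⇒ 25
(3) 25|_8 = 3·8 + 1 ↦ 3·9 + 1|_9 = 28 ⇒ 27
(4) 27|_9 = 3·9 ↦ 3·10|_10 = 30 ⇒ 29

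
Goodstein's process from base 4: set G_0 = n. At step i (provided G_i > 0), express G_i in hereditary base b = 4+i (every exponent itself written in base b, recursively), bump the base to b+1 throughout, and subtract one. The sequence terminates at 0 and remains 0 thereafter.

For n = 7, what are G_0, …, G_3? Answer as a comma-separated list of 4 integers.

7, 7, 7, 7

base 4: 7 = 4 + 3; at 5: 5 + 3 = 8; next = 7
base 5: 7 = 5 + 2; at 6: 6 + 2 = 8; next = 7
base 6: 7 = 6 + 1; at 7: 7 + 1 = 8; next = 7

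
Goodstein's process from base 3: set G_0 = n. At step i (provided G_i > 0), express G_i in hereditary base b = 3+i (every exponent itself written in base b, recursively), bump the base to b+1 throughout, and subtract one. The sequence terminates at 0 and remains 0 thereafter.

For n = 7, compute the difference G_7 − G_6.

7 —HB3→ 2·3 + 1 —bump→ 2·4 + 1 = 9 —(−1)→ 8
8 —HB4→ 2·4 —bump→ 2·5 = 10 —(−1)→ 9
9 —HB5→ 5 + 4 —bump→ 6 + 4 = 10 —(−1)→ 9
9 —HB6→ 6 + 3 —bump→ 7 + 3 = 10 —(−1)→ 9
9 —HB7→ 7 + 2 —bump→ 8 + 2 = 10 —(−1)→ 9
9 —HB8→ 8 + 1 —bump→ 9 + 1 = 10 —(−1)→ 9
9 —HB9→ 9 —bump→ 10 = 10 —(−1)→ 9

0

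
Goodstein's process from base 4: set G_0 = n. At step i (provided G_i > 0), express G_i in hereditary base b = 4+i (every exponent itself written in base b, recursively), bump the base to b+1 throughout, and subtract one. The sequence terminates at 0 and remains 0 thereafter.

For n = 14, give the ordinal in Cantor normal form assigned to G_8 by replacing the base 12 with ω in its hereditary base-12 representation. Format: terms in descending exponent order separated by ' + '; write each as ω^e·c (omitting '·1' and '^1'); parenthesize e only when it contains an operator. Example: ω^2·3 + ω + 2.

step 0: 14 = 3·4 + 2; sub 5 for 4: 3·5 + 2; = 17; G_1 = 17−1 = 16
step 1: 16 = 3·5 + 1; sub 6 for 5: 3·6 + 1; = 19; G_2 = 19−1 = 18
step 2: 18 = 3·6; sub 7 for 6: 3·7; = 21; G_3 = 21−1 = 20
step 3: 20 = 2·7 + 6; sub 8 for 7: 2·8 + 6; = 22; G_4 = 22−1 = 21
step 4: 21 = 2·8 + 5; sub 9 for 8: 2·9 + 5; = 23; G_5 = 23−1 = 22
step 5: 22 = 2·9 + 4; sub 10 for 9: 2·10 + 4; = 24; G_6 = 24−1 = 23
step 6: 23 = 2·10 + 3; sub 11 for 10: 2·11 + 3; = 25; G_7 = 25−1 = 24
step 7: 24 = 2·11 + 2; sub 12 for 11: 2·12 + 2; = 26; G_8 = 26−1 = 25

ω·2 + 1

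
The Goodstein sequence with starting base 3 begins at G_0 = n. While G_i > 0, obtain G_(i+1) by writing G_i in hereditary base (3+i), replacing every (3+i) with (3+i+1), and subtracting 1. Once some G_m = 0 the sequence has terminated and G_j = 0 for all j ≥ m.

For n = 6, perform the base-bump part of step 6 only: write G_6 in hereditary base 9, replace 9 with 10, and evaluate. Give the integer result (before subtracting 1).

6

step 0: 6 = 2·3; sub 4 for 3: 2·4; = 8; G_1 = 8−1 = 7
step 1: 7 = 4 + 3; sub 5 for 4: 5 + 3; = 8; G_2 = 8−1 = 7
step 2: 7 = 5 + 2; sub 6 for 5: 6 + 2; = 8; G_3 = 8−1 = 7
step 3: 7 = 6 + 1; sub 7 for 6: 7 + 1; = 8; G_4 = 8−1 = 7
step 4: 7 = 7; sub 8 for 7: 8; = 8; G_5 = 8−1 = 7
step 5: 7 = 7; sub 9 for 8: 7; = 7; G_6 = 7−1 = 6
step 6: 6 = 6; sub 10 for 9: 6; = 6; G_7 = 6−1 = 5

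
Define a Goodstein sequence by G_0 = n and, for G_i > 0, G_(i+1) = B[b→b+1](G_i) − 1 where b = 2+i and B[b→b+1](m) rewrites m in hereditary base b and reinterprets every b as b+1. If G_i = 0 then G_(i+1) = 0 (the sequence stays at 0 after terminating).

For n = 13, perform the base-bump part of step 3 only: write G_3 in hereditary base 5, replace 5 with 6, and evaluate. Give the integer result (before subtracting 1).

G_0 = 13. HB_2(13) = 2^(2 + 1) + 2^2 + 1. Bump = 109. G_1 = 108.
G_1 = 108. HB_3(108) = 3^(3 + 1) + 3^3. Bump = 1280. G_2 = 1279.
G_2 = 1279. HB_4(1279) = 4^(4 + 1) + 3·4^3 + 3·4^2 + 3·4 + 3. Bump = 16093. G_3 = 16092.
G_3 = 16092. HB_5(16092) = 5^(5 + 1) + 3·5^3 + 3·5^2 + 3·5 + 2. Bump = 280712. G_4 = 280711.

280712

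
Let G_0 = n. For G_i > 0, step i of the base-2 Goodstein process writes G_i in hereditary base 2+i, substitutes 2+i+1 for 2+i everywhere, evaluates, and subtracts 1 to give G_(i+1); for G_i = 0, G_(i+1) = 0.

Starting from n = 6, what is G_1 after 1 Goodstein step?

(0) 6|_2 = 2^2 + 2 ↦ 3^3 + 3|_3 = 30 ⇒ 29
(1) 29|_3 = 3^3 + 2 ↦ 4^4 + 2|_4 = 258 ⇒ 257

29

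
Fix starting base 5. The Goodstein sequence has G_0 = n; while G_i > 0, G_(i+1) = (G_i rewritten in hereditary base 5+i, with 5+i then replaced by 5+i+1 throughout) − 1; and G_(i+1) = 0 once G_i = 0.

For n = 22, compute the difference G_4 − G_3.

(0) 22|_5 = 4·5 + 2 ↦ 4·6 + 2|_6 = 26 ⇒ 25
(1) 25|_6 = 4·6 + 1 ↦ 4·7 + 1|_7 = 29 ⇒ 28
(2) 28|_7 = 4·7 ↦ 4·8|_8 = 32 ⇒ 31
(3) 31|_8 = 3·8 + 7 ↦ 3·9 + 7|_9 = 34 ⇒ 33

2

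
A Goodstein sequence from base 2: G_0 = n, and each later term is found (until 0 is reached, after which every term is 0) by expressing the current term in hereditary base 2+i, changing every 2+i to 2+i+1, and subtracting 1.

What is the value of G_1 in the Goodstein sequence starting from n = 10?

83

G_0 = 10. HB_2(10) = 2^(2 + 1) + 2. Bump = 84. G_1 = 83.
G_1 = 83. HB_3(83) = 3^(3 + 1) + 2. Bump = 1026. G_2 = 1025.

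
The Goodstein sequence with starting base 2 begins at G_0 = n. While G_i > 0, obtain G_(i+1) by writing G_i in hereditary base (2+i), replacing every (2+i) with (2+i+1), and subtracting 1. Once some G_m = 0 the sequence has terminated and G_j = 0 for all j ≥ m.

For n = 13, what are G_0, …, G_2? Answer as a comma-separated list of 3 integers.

13, 108, 1279

step 0: 13 = 2^(2 + 1) + 2^2 + 1; sub 3 for 2: 3^(3 + 1) + 3^3 + 1; = 109; G_1 = 109−1 = 108
step 1: 108 = 3^(3 + 1) + 3^3; sub 4 for 3: 4^(4 + 1) + 4^4; = 1280; G_2 = 1280−1 = 1279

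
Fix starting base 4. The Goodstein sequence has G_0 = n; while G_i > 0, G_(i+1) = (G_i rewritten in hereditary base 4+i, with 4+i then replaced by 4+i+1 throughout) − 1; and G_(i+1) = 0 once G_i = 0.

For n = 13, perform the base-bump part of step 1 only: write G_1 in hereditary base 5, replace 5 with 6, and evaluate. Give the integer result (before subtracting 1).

(0) 13|_4 = 3·4 + 1 ↦ 3·5 + 1|_5 = 16 ⇒ 15
(1) 15|_5 = 3·5 ↦ 3·6|_6 = 18 ⇒ 17

18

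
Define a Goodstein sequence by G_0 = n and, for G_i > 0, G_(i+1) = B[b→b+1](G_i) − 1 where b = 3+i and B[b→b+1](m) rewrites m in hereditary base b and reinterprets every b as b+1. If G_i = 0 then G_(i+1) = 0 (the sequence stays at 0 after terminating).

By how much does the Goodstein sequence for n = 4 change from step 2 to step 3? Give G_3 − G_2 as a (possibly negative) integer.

-1

(0) 4|_3 = 3 + 1 ↦ 4 + 1|_4 = 5 ⇒ 4
(1) 4|_4 = 4 ↦ 5|_5 = 5 ⇒ 4
(2) 4|_5 = 4 ↦ 4|_6 = 4 ⇒ 3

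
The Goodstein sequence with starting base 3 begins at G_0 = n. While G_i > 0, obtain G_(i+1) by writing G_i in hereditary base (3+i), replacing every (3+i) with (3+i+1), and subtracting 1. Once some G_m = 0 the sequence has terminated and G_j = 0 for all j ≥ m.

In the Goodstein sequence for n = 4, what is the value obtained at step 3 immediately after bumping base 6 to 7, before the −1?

base 3: 4 = 3 + 1; at 4: 4 + 1 = 5; next = 4
base 4: 4 = 4; at 5: 5 = 5; next = 4
base 5: 4 = 4; at 6: 4 = 4; next = 3
base 6: 3 = 3; at 7: 3 = 3; next = 2

3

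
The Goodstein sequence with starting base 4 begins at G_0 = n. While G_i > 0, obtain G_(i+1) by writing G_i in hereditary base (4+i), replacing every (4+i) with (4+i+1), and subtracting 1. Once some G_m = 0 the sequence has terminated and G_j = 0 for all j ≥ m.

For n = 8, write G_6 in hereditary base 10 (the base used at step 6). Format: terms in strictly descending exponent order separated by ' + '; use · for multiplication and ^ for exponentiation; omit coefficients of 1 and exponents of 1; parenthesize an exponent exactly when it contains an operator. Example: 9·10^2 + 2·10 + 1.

G_0=8  [base 4] 2·4  →[4↦5]→  2·5 = 10  −1 ⇒ G_1=9
G_1=9  [base 5] 5 + 4  →[5↦6]→  6 + 4 = 10  −1 ⇒ G_2=9
G_2=9  [base 6] 6 + 3  →[6↦7]→  7 + 3 = 10  −1 ⇒ G_3=9
G_3=9  [base 7] 7 + 2  →[7↦8]→  8 + 2 = 10  −1 ⇒ G_4=9
G_4=9  [base 8] 8 + 1  →[8↦9]→  9 + 1 = 10  −1 ⇒ G_5=9
G_5=9  [base 9] 9  →[9↦10]→  10 = 10  −1 ⇒ G_6=9
G_6=9  [base 10] 9  →[10↦11]→  9 = 9  −1 ⇒ G_7=8

9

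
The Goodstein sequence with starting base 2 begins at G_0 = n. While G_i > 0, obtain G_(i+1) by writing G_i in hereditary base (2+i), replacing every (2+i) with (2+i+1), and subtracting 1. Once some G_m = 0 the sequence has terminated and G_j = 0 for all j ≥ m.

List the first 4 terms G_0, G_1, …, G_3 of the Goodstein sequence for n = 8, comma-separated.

8, 80, 553, 6310

(0) 8|_2 = 2^(2 + 1) ↦ 3^(3 + 1)|_3 = 81 ⇒ 80
(1) 80|_3 = 2·3^3 + 2·3^2 + 2·3 + 2 ↦ 2·4^4 + 2·4^2 + 2·4 + 2|_4 = 554 ⇒ 553
(2) 553|_4 = 2·4^4 + 2·4^2 + 2·4 + 1 ↦ 2·5^5 + 2·5^2 + 2·5 + 1|_5 = 6311 ⇒ 6310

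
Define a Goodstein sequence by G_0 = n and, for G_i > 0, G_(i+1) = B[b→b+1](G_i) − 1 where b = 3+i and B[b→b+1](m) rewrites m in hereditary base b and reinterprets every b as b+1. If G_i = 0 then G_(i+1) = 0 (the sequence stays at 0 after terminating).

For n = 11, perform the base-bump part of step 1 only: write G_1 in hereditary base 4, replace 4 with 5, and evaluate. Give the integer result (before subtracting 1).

26

G_0 = 11. HB_3(11) = 3^2 + 2. Bump = 18. G_1 = 17.
G_1 = 17. HB_4(17) = 4^2 + 1. Bump = 26. G_2 = 25.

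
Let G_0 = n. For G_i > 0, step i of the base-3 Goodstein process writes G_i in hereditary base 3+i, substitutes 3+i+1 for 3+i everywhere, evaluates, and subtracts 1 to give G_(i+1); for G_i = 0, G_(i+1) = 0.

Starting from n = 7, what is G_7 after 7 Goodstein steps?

9

i=0: 7 = 2·3 + 1 (b=3); 3→4: 2·4 + 1 = 9; 9−1 = 8
i=1: 8 = 2·4 (b=4); 4→5: 2·5 = 10; 10−1 = 9
i=2: 9 = 5 + 4 (b=5); 5→6: 6 + 4 = 10; 10−1 = 9
i=3: 9 = 6 + 3 (b=6); 6→7: 7 + 3 = 10; 10−1 = 9
i=4: 9 = 7 + 2 (b=7); 7→8: 8 + 2 = 10; 10−1 = 9
i=5: 9 = 8 + 1 (b=8); 8→9: 9 + 1 = 10; 10−1 = 9
i=6: 9 = 9 (b=9); 9→10: 10 = 10; 10−1 = 9
i=7: 9 = 9 (b=10); 10→11: 9 = 9; 9−1 = 8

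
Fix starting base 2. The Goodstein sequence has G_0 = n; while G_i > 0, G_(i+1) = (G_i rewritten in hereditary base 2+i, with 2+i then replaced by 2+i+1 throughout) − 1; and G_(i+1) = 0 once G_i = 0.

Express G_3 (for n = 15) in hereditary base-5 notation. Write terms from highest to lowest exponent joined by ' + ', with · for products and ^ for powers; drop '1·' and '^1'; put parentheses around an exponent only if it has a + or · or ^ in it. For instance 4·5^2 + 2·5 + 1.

5^(5 + 1) + 5^5 + 2

step 0: 15 = 2^(2 + 1) + 2^2 + 2 + 1; sub 3 for 2: 3^(3 + 1) + 3^3 + 3 + 1; = 112; G_1 = 112−1 = 111
step 1: 111 = 3^(3 + 1) + 3^3 + 3; sub 4 for 3: 4^(4 + 1) + 4^4 + 4; = 1284; G_2 = 1284−1 = 1283
step 2: 1283 = 4^(4 + 1) + 4^4 + 3; sub 5 for 4: 5^(5 + 1) + 5^5 + 3; = 18753; G_3 = 18753−1 = 18752
step 3: 18752 = 5^(5 + 1) + 5^5 + 2; sub 6 for 5: 6^(6 + 1) + 6^6 + 2; = 326594; G_4 = 326594−1 = 326593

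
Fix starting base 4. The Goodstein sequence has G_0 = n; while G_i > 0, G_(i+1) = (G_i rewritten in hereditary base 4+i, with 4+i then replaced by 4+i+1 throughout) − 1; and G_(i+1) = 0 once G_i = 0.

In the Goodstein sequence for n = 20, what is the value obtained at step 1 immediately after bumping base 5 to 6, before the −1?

40

G_0=20  [base 4] 4^2 + 4  →[4↦5]→  5^2 + 5 = 30  −1 ⇒ G_1=29
G_1=29  [base 5] 5^2 + 4  →[5↦6]→  6^2 + 4 = 40  −1 ⇒ G_2=39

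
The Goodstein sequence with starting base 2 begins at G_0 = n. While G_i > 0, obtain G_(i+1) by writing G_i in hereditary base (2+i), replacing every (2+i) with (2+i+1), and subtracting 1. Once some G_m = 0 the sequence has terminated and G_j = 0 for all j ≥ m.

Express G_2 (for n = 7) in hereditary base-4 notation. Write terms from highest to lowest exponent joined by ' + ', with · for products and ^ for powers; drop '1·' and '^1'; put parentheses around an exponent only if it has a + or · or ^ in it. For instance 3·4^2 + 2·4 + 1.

4^4 + 3

(0) 7|_2 = 2^2 + 2 + 1 ↦ 3^3 + 3 + 1|_3 = 31 ⇒ 30
(1) 30|_3 = 3^3 + 3 ↦ 4^4 + 4|_4 = 260 ⇒ 259
(2) 259|_4 = 4^4 + 3 ↦ 5^5 + 3|_5 = 3128 ⇒ 3127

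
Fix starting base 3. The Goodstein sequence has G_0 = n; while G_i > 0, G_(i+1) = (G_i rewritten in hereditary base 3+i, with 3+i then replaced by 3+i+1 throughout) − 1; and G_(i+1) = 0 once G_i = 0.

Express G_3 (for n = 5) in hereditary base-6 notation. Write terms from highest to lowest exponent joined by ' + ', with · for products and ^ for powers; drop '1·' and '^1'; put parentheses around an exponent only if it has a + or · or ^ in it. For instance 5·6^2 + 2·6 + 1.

5

G_0=5  [base 3] 3 + 2  →[3↦4]→  4 + 2 = 6  −1 ⇒ G_1=5
G_1=5  [base 4] 4 + 1  →[4↦5]→  5 + 1 = 6  −1 ⇒ G_2=5
G_2=5  [base 5] 5  →[5↦6]→  6 = 6  −1 ⇒ G_3=5
G_3=5  [base 6] 5  →[6↦7]→  5 = 5  −1 ⇒ G_4=4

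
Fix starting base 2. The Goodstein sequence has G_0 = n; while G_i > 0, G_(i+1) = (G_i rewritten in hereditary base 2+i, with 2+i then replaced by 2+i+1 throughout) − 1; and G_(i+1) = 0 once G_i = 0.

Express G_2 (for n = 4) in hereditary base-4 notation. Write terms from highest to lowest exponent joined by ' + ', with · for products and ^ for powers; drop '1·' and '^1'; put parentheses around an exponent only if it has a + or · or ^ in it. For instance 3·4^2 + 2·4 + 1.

i=0: 4 = 2^2 (b=2); 2→3: 3^3 = 27; 27−1 = 26
i=1: 26 = 2·3^2 + 2·3 + 2 (b=3); 3→4: 2·4^2 + 2·4 + 2 = 42; 42−1 = 41

2·4^2 + 2·4 + 1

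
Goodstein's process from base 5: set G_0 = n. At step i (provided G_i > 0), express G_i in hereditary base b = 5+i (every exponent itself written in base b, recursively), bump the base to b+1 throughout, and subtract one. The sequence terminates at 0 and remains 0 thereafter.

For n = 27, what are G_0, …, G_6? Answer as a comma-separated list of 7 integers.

step 0: 27 = 5^2 + 2; sub 6 for 5: 6^2 + 2; = 38; G_1 = 38−1 = 37
step 1: 37 = 6^2 + 1; sub 7 for 6: 7^2 + 1; = 50; G_2 = 50−1 = 49
step 2: 49 = 7^2; sub 8 for 7: 8^2; = 64; G_3 = 64−1 = 63
step 3: 63 = 7·8 + 7; sub 9 for 8: 7·9 + 7; = 70; G_4 = 70−1 = 69
step 4: 69 = 7·9 + 6; sub 10 for 9: 7·10 + 6; = 76; G_5 = 76−1 = 75
step 5: 75 = 7·10 + 5; sub 11 for 10: 7·11 + 5; = 82; G_6 = 82−1 = 81

27, 37, 49, 63, 69, 75, 81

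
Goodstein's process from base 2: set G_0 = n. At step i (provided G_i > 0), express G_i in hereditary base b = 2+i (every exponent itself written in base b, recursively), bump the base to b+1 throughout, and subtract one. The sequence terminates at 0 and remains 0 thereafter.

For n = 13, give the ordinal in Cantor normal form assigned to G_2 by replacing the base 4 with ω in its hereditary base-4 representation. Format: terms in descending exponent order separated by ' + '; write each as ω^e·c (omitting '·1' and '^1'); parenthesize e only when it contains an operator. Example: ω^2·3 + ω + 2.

ω^(ω + 1) + ω^3·3 + ω^2·3 + ω·3 + 3

G_0 = 13. HB_2(13) = 2^(2 + 1) + 2^2 + 1. Bump = 109. G_1 = 108.
G_1 = 108. HB_3(108) = 3^(3 + 1) + 3^3. Bump = 1280. G_2 = 1279.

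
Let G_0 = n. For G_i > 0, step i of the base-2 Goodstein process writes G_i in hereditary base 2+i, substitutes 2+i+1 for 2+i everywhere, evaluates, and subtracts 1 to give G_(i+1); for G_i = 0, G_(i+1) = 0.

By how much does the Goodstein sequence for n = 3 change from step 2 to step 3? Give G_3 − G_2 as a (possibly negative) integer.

(0) 3|_2 = 2 + 1 ↦ 3 + 1|_3 = 4 ⇒ 3
(1) 3|_3 = 3 ↦ 4|_4 = 4 ⇒ 3
(2) 3|_4 = 3 ↦ 3|_5 = 3 ⇒ 2

-1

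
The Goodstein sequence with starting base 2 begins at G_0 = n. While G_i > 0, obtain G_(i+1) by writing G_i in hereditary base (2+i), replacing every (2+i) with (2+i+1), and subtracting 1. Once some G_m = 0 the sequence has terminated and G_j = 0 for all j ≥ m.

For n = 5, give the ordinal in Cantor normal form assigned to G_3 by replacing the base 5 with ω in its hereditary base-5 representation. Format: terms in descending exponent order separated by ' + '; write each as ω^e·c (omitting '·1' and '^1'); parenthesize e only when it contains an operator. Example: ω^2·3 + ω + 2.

ω^3·3 + ω^2·3 + ω·3 + 2

5 —HB2→ 2^2 + 1 —bump→ 3^3 + 1 = 28 —(−1)→ 27
27 —HB3→ 3^3 —bump→ 4^4 = 256 —(−1)→ 255
255 —HB4→ 3·4^3 + 3·4^2 + 3·4 + 3 —bump→ 3·5^3 + 3·5^2 + 3·5 + 3 = 468 —(−1)→ 467
467 —HB5→ 3·5^3 + 3·5^2 + 3·5 + 2 —bump→ 3·6^3 + 3·6^2 + 3·6 + 2 = 776 —(−1)→ 775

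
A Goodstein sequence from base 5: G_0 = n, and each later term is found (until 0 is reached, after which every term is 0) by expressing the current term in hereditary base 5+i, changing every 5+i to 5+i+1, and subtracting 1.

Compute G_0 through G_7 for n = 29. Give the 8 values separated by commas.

29, 39, 51, 65, 81, 99, 107, 115

i=0: 29 = 5^2 + 4 (b=5); 5→6: 6^2 + 4 = 40; 40−1 = 39
i=1: 39 = 6^2 + 3 (b=6); 6→7: 7^2 + 3 = 52; 52−1 = 51
i=2: 51 = 7^2 + 2 (b=7); 7→8: 8^2 + 2 = 66; 66−1 = 65
i=3: 65 = 8^2 + 1 (b=8); 8→9: 9^2 + 1 = 82; 82−1 = 81
i=4: 81 = 9^2 (b=9); 9→10: 10^2 = 100; 100−1 = 99
i=5: 99 = 9·10 + 9 (b=10); 10→11: 9·11 + 9 = 108; 108−1 = 107
i=6: 107 = 9·11 + 8 (b=11); 11→12: 9·12 + 8 = 116; 116−1 = 115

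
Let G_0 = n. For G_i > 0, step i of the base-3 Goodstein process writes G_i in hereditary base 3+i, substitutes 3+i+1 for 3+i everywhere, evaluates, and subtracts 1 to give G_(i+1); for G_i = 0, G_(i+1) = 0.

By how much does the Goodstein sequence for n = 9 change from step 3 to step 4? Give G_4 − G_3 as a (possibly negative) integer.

2

G_0=9  [base 3] 3^2  →[3↦4]→  4^2 = 16  −1 ⇒ G_1=15
G_1=15  [base 4] 3·4 + 3  →[4↦5]→  3·5 + 3 = 18  −1 ⇒ G_2=17
G_2=17  [base 5] 3·5 + 2  →[5↦6]→  3·6 + 2 = 20  −1 ⇒ G_3=19
G_3=19  [base 6] 3·6 + 1  →[6↦7]→  3·7 + 1 = 22  −1 ⇒ G_4=21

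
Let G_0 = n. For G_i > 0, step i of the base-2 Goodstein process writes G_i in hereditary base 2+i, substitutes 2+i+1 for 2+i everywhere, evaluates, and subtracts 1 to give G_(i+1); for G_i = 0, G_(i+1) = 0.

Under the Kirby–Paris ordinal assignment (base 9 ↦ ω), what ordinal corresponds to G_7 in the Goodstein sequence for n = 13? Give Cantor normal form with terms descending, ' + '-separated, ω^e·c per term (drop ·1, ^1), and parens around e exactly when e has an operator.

i=0: 13 = 2^(2 + 1) + 2^2 + 1 (b=2); 2→3: 3^(3 + 1) + 3^3 + 1 = 109; 109−1 = 108
i=1: 108 = 3^(3 + 1) + 3^3 (b=3); 3→4: 4^(4 + 1) + 4^4 = 1280; 1280−1 = 1279
i=2: 1279 = 4^(4 + 1) + 3·4^3 + 3·4^2 + 3·4 + 3 (b=4); 4→5: 5^(5 + 1) + 3·5^3 + 3·5^2 + 3·5 + 3 = 16093; 16093−1 = 16092
i=3: 16092 = 5^(5 + 1) + 3·5^3 + 3·5^2 + 3·5 + 2 (b=5); 5→6: 6^(6 + 1) + 3·6^3 + 3·6^2 + 3·6 + 2 = 280712; 280712−1 = 280711
i=4: 280711 = 6^(6 + 1) + 3·6^3 + 3·6^2 + 3·6 + 1 (b=6); 6→7: 7^(7 + 1) + 3·7^3 + 3·7^2 + 3·7 + 1 = 5765999; 5765999−1 = 5765998
i=5: 5765998 = 7^(7 + 1) + 3·7^3 + 3·7^2 + 3·7 (b=7); 7→8: 8^(8 + 1) + 3·8^3 + 3·8^2 + 3·8 = 134219480; 134219480−1 = 134219479
i=6: 134219479 = 8^(8 + 1) + 3·8^3 + 3·8^2 + 2·8 + 7 (b=8); 8→9: 9^(9 + 1) + 3·9^3 + 3·9^2 + 2·9 + 7 = 3486786856; 3486786856−1 = 3486786855
i=7: 3486786855 = 9^(9 + 1) + 3·9^3 + 3·9^2 + 2·9 + 6 (b=9); 9→10: 10^(10 + 1) + 3·10^3 + 3·10^2 + 2·10 + 6 = 100000003326; 100000003326−1 = 100000003325

ω^(ω + 1) + ω^3·3 + ω^2·3 + ω·2 + 6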